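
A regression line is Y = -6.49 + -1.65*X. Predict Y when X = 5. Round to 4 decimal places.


Predicted value:
Y = -6.49 + (-1.65)(5) = -6.49 + -8.2500 = -14.7400.

-14.7400


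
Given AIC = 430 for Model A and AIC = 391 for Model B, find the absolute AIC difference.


Absolute difference = |430 - 391| = 39.
The model with lower AIC (B) is preferred.

39


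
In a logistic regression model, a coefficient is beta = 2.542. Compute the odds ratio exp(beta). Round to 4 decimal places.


Odds ratio = exp(beta) = exp(2.542).
= 12.7051.

12.7051


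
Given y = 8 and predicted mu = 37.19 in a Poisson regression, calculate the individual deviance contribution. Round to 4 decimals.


First: ln(8/37.19) = -1.536598.
Then: 8 * -1.536598 = -12.292784.
y - mu = 8 - 37.19 = -29.19.
D = 2(-12.292784 - -29.19) = 33.794432, which rounds to 33.7944.

33.7944


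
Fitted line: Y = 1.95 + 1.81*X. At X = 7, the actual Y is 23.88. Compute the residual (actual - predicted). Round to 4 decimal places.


Compute yhat = 1.95 + (1.81)(7) = 14.6200.
Residual = actual - predicted = 23.88 - 14.6200 = 9.2600.

9.2600


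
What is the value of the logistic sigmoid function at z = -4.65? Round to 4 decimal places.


exp(4.6500) = 104.5850.
1 + exp(-z) = 105.5850.
sigmoid = 1/105.5850 = 0.0095.

0.0095


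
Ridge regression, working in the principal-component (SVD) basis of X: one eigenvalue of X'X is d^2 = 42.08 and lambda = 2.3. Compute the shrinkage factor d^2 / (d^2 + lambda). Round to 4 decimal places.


Compute the denominator: 42.08 + 2.3 = 44.3800.
Shrinkage factor = 42.08 / 44.3800 = 0.9482.

0.9482


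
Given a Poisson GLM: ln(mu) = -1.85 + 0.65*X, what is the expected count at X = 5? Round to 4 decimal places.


Linear predictor: eta = -1.85 + (0.65)(5) = 1.4000.
Expected count: mu = exp(1.4000) = 4.0552.

4.0552


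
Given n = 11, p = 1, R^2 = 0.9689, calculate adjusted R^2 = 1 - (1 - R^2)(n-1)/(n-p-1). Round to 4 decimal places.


Plug in: Adj R^2 = 1 - (1 - 0.9689) * 10/9.
= 1 - 0.0311 * 10/9
= 1 - 0.3110 / 9
= 1 - 0.0346 = 0.9654.

0.9654


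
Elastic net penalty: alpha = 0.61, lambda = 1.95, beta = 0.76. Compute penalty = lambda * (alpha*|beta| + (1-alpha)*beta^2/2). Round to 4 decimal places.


Compute:
L1 = 0.61 * 0.76 = 0.4636.
L2 = 0.39 * 0.76^2 / 2 = 0.1126.
Penalty = 1.95 * (0.4636 + 0.1126) = 1.1237.

1.1237


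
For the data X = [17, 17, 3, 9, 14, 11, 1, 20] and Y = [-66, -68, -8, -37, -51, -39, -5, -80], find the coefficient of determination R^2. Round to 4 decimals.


After computing the OLS fit (b0=1.7500, b1=-4.0000):
SSres = 47.5000, SStot = 5295.5000.
R^2 = 1 - 47.5000/5295.5000 = 0.9910.

0.9910


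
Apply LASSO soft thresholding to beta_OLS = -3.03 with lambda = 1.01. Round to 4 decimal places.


Check: |-3.03| = 3.03 vs lambda = 1.01.
Since |beta| > lambda, coefficient = sign(beta)*(|beta| - lambda) = -2.0200.
Soft-thresholded coefficient = -2.0200.

-2.0200


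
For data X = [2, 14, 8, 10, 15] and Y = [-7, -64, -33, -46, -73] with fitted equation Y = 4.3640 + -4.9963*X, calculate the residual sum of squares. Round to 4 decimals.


For each point, residual = actual - predicted.
Residuals: [-1.3714, 1.5842, 2.6064, -0.4010, -2.4195].
Sum of squared residuals = 17.1985.

17.1985


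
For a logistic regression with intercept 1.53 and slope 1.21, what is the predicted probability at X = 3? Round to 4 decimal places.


Compute z = 1.53 + (1.21)(3) = 5.1600.
exp(-z) = 0.0057.
P = 1/(1 + 0.0057) = 0.9943.

0.9943


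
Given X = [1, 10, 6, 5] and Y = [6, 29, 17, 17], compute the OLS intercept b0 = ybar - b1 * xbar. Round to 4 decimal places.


First find the slope: b1 = 2.5244.
Means: xbar = 5.5000, ybar = 17.2500.
b0 = ybar - b1 * xbar = 17.2500 - 2.5244 * 5.5000 = 3.3659.

3.3659


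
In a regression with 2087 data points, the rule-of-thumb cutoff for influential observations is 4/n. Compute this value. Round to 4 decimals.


The threshold is 4/n.
4/2087 = 0.0019.

0.0019


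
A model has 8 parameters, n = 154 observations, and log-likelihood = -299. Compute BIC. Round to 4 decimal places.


ln(154) = 5.036953.
k * ln(n) = 8 * 5.036953 = 40.295624.
-2L = 598.
BIC = 40.295624 + 598 = 638.295624, which rounds to 638.2956.

638.2956


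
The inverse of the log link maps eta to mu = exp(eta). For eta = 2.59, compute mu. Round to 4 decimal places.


The inverse log link gives:
mu = exp(2.59) = 13.3298.

13.3298


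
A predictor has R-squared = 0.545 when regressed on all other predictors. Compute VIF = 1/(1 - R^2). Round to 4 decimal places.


Denominator: 1 - 0.545 = 0.455.
VIF = 1 / 0.455 = 2.1978.

2.1978


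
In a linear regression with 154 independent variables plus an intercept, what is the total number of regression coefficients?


Each predictor gets one coefficient, plus one intercept.
Total parameters = 154 + 1 = 155.

155


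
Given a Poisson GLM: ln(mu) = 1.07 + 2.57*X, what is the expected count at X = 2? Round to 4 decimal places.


Compute eta = 1.07 + 2.57 * 2 = 6.2100.
Apply inverse link: mu = e^6.2100 = 497.7013.

497.7013


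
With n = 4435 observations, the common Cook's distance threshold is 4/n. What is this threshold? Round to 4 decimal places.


Cook's distance cutoff = 4/n = 4/4435.
= 0.0009.

0.0009


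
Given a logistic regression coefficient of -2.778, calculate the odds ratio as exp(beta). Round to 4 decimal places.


The odds ratio is computed as:
OR = e^(-2.778) = 0.0622.

0.0622


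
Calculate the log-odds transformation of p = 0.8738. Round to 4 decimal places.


The odds are p/(1-p) = 0.8738 / 0.1262 = 6.9239.
logit(p) = ln(6.9239) = 1.9350.

1.9350


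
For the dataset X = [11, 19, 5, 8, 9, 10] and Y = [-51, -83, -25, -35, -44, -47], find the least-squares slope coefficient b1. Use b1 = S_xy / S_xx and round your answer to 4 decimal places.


The sample means are xbar = 10.3333 and ybar = -47.5000.
Compute S_xx = 111.3333 and S_xy = -464.0000.
Slope b1 = S_xy / S_xx = -464.0000 / 111.3333 = -4.1677.

-4.1677


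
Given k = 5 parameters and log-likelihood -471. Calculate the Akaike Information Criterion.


Compute:
2k = 2*5 = 10.
-2*loglik = -2*(-471) = 942.
AIC = 10 + 942 = 952.

952


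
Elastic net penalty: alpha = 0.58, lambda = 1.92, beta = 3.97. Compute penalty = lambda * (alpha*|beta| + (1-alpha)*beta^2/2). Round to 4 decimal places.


L1 component = 0.58 * |3.97| = 2.3026.
L2 component = 0.42 * 3.97^2 / 2 = 3.3098.
Penalty = 1.92 * (2.3026 + 3.3098) = 1.92 * 5.6124 = 10.7758.

10.7758


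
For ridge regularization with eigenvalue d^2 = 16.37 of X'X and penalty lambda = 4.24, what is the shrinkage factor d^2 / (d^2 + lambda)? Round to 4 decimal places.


Denominator = d^2 + lambda = 16.37 + 4.24 = 20.6100.
Shrinkage = 16.37 / 20.6100 = 0.7943.

0.7943


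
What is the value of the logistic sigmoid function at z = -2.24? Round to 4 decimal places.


Compute exp(2.2400) = 9.3933.
Sigmoid = 1 / (1 + 9.3933) = 1 / 10.3933 = 0.0962.

0.0962


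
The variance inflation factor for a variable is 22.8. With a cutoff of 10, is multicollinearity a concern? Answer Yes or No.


Check: VIF = 22.8 vs threshold = 10.
Since 22.8 >= 10, the answer is Yes.

Yes


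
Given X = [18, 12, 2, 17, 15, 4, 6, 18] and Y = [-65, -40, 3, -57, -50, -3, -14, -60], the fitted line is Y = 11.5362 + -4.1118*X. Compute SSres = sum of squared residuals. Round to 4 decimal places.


Compute predicted values, then residuals = yi - yhat_i.
Residuals: [-2.5238, -2.1946, -0.3126, 1.3644, 0.1408, 1.9110, -0.8654, 2.4762].
SSres = sum(residual^2) = 23.6974.

23.6974


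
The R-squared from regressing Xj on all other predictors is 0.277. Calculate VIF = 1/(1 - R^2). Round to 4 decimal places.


VIF = 1 / (1 - 0.277).
= 1 / 0.723 = 1.3831.

1.3831


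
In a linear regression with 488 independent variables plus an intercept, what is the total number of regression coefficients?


Total coefficients = number of predictors + 1 (for the intercept).
= 488 + 1 = 489.

489


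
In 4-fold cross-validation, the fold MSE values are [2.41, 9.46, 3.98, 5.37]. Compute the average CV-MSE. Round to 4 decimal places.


Sum of fold MSEs = 21.2200.
Average = 21.2200 / 4 = 5.3050.

5.3050


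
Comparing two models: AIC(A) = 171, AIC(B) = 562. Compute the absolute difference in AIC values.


Compute |171 - 562| = 391.
Model A has the smaller AIC.

391


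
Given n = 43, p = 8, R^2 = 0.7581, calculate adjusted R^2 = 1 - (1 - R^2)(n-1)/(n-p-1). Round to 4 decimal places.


Plug in: Adj R^2 = 1 - (1 - 0.7581) * 42/34.
= 1 - 0.2419 * 42/34
= 1 - 10.1598 / 34
= 1 - 0.2988 = 0.7012.

0.7012


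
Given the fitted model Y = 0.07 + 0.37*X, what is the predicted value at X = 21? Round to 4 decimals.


Plug X = 21 into Y = 0.07 + 0.37*X:
Y = 0.07 + 7.7700 = 7.8400.

7.8400


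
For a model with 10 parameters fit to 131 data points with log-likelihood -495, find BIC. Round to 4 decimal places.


ln(131) = 4.875197.
k * ln(n) = 10 * 4.875197 = 48.751970.
-2L = 990.
BIC = 48.751970 + 990 = 1038.751970, which rounds to 1038.7520.

1038.7520


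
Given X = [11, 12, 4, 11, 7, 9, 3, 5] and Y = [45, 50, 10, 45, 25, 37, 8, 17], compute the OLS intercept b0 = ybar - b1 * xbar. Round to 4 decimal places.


The slope is b1 = 4.7982.
Sample means are xbar = 7.7500 and ybar = 29.6250.
Intercept: b0 = 29.6250 - (4.7982)(7.7500) = -7.5614.

-7.5614


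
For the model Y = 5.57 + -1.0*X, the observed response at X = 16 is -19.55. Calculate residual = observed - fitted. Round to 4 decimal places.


Compute yhat = 5.57 + (-1.0)(16) = -10.4300.
Residual = actual - predicted = -19.55 - -10.4300 = -9.1200.

-9.1200


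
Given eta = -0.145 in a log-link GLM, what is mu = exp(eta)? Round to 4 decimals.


Apply the inverse link:
mu = e^-0.145 = 0.8650.

0.8650


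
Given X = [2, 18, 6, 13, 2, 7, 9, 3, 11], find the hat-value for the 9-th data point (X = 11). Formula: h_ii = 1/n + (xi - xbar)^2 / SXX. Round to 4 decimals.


n = 9, xbar = 7.8889.
SXX = sum((xi - xbar)^2) = 236.8889.
h = 1/9 + (11 - 7.8889)^2 / 236.8889 = 0.1520.

0.1520


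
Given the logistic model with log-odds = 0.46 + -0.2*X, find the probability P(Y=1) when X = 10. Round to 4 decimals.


Compute z = 0.46 + (-0.2)(10) = -1.5400.
exp(-z) = 4.6646.
P = 1/(1 + 4.6646) = 0.1765.

0.1765


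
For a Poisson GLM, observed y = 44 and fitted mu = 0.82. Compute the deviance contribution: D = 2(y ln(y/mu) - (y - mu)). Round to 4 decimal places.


First: ln(44/0.82) = 3.982641.
Then: 44 * 3.982641 = 175.236204.
y - mu = 44 - 0.82 = 43.18.
D = 2(175.236204 - 43.18) = 264.112408, which rounds to 264.1124.

264.1124


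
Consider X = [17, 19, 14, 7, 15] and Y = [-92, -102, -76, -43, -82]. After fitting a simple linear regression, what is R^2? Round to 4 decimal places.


The fitted line is Y = -8.2115 + -4.9159*X.
SSres = 1.4111, SStot = 2012.0000.
R^2 = 1 - SSres/SStot = 0.9993.

0.9993


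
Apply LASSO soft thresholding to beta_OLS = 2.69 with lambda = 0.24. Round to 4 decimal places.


|beta_OLS| = 2.69.
lambda = 0.24.
Since |beta| > lambda, coefficient = sign(beta)*(|beta| - lambda) = 2.4500.
Result = 2.4500.

2.4500


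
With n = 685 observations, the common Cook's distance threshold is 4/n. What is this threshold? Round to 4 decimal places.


Cook's distance cutoff = 4/n = 4/685.
= 0.0058.

0.0058


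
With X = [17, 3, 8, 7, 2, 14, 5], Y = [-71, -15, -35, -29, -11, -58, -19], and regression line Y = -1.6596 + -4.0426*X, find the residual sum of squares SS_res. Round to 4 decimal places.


Predicted values from Y = -1.6596 + -4.0426*X.
Residuals: [-0.6162, -1.2126, -0.9996, 0.9578, -1.2552, 0.2560, 2.8726].
SSres = 13.6596.

13.6596


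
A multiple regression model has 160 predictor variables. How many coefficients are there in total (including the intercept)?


Each predictor gets one coefficient, plus one intercept.
Total parameters = 160 + 1 = 161.

161


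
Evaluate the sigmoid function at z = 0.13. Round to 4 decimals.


exp(-0.1300) = 0.8781.
1 + exp(-z) = 1.8781.
sigmoid = 1/1.8781 = 0.5325.

0.5325


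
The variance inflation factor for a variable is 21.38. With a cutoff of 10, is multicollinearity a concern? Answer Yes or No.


The threshold is 10.
VIF = 21.38 is >= 10.
Multicollinearity indication: Yes.

Yes


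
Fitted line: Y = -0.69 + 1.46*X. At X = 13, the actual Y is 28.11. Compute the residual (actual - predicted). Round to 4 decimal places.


Predicted = -0.69 + 1.46 * 13 = 18.2900.
Residual = 28.11 - 18.2900 = 9.8200.

9.8200


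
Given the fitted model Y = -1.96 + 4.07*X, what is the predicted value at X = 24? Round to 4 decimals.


Substitute X = 24 into the equation:
Y = -1.96 + 4.07 * 24 = -1.96 + 97.6800 = 95.7200.

95.7200


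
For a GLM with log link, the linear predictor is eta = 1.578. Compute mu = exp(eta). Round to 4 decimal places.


Apply the inverse link:
mu = e^1.578 = 4.8453.

4.8453


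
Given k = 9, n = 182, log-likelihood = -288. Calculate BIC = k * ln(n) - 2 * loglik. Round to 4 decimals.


k * ln(n) = 9 * ln(182) = 9 * 5.204007 = 46.836063.
-2 * loglik = -2 * (-288) = 576.
BIC = 46.836063 + 576 = 622.836063, which rounds to 622.8361.

622.8361


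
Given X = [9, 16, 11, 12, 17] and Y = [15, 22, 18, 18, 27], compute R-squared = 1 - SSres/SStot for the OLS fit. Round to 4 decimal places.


After computing the OLS fit (b0=3.0435, b1=1.3043):
SSres = 7.7391, SStot = 86.0000.
R^2 = 1 - 7.7391/86.0000 = 0.9100.

0.9100


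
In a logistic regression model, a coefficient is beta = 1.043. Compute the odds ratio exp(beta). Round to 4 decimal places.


exp(1.043) = 2.8377.
So the odds ratio is 2.8377.

2.8377


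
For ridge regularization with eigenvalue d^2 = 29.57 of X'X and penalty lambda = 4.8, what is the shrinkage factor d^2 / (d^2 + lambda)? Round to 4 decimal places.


d^2 + lambda = 29.57 + 4.8 = 34.3700.
Shrinkage factor = 29.57/34.3700 = 0.8603.

0.8603


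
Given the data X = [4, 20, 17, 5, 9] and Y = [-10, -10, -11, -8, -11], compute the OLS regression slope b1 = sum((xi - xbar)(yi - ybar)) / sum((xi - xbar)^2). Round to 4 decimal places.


First compute the means: xbar = 11.0000, ybar = -10.0000.
Then S_xx = sum((xi - xbar)^2) = 206.0000.
S_xy = sum((xi - xbar)(yi - ybar)) = -16.0000.
b1 = S_xy / S_xx = -16.0000 / 206.0000 = -0.0777.

-0.0777


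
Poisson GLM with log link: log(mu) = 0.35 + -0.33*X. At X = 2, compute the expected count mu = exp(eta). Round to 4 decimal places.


Compute eta = 0.35 + -0.33 * 2 = -0.3100.
Apply inverse link: mu = e^-0.3100 = 0.7334.

0.7334


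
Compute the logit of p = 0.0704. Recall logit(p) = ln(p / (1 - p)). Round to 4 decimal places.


1 - p = 0.9296.
p/(1-p) = 0.0757.
logit = ln(0.0757) = -2.5806.

-2.5806


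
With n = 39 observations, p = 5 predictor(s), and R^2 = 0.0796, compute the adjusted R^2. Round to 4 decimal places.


Using the formula:
(1 - 0.0796) = 0.9204.
Multiply by 38/33: 0.9204 * 38 = 34.9752, then 34.9752 / 33 = 1.0599.
Adj R^2 = 1 - 1.0599 = -0.0599.

-0.0599


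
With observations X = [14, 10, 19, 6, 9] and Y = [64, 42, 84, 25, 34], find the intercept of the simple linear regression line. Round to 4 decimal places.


First find the slope: b1 = 4.7391.
Means: xbar = 11.6000, ybar = 49.8000.
b0 = ybar - b1 * xbar = 49.8000 - 4.7391 * 11.6000 = -5.1739.

-5.1739


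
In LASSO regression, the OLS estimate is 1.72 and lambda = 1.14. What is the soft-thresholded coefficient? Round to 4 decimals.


Check: |1.72| = 1.72 vs lambda = 1.14.
Since |beta| > lambda, coefficient = sign(beta)*(|beta| - lambda) = 0.5800.
Soft-thresholded coefficient = 0.5800.

0.5800


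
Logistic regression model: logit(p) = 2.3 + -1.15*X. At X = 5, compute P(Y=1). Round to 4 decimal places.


Compute z = 2.3 + (-1.15)(5) = -3.4500.
exp(-z) = 31.5004.
P = 1/(1 + 31.5004) = 0.0308.

0.0308


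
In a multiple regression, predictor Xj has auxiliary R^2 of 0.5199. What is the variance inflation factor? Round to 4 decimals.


VIF = 1 / (1 - 0.5199).
= 1 / 0.4801 = 2.0829.

2.0829


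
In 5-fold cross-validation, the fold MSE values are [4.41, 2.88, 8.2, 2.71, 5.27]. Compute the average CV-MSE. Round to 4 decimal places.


Sum of fold MSEs = 23.4700.
Average = 23.4700 / 5 = 4.6940.

4.6940


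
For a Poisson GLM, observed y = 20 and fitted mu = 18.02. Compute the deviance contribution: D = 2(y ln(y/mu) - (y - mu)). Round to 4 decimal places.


y/mu = 20/18.02 = 1.109878 (approx.), and ln(20/18.02) = 0.104250.
y * ln(y/mu) = 20 * 0.104250 = 2.085000.
y - mu = 1.98.
D = 2 * (2.085000 - 1.98) = 0.210000, which rounds to 0.2100.

0.2100


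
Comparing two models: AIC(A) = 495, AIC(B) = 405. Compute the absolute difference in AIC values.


Compute |495 - 405| = 90.
Model B has the smaller AIC.

90


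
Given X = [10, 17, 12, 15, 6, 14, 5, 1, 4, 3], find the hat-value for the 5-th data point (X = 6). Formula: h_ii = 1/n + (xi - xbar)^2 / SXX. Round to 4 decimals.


Mean of X: xbar = 8.7000.
SXX = 284.1000.
For X = 6: h = 1/10 + (6 - 8.7000)^2/284.1000 = 0.1257.

0.1257


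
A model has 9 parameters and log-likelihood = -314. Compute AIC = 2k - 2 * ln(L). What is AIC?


AIC = 2*9 - 2*(-314).
= 18 + 628 = 646.

646


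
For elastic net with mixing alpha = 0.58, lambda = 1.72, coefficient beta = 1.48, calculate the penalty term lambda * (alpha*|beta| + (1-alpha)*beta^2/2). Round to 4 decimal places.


L1 component = 0.58 * |1.48| = 0.8584.
L2 component = 0.42 * 1.48^2 / 2 = 0.4600.
Penalty = 1.72 * (0.8584 + 0.4600) = 1.72 * 1.3184 = 2.2676.

2.2676


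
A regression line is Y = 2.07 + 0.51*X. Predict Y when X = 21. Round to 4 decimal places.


Predicted value:
Y = 2.07 + (0.51)(21) = 2.07 + 10.7100 = 12.7800.

12.7800


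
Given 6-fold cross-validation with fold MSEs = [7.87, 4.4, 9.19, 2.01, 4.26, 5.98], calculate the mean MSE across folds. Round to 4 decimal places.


Sum of fold MSEs = 33.7100.
Average = 33.7100 / 6 = 5.6183.

5.6183


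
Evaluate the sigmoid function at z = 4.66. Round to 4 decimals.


First, exp(-4.6600) = 0.0095.
Then sigma(z) = 1/(1 + 0.0095) = 0.9906.

0.9906


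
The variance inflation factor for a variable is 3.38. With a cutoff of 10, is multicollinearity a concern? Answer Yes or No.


Compare VIF = 3.38 to the threshold of 10.
3.38 < 10, so the answer is No.

No


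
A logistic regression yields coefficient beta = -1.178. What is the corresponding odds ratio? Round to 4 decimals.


exp(-1.178) = 0.3079.
So the odds ratio is 0.3079.

0.3079


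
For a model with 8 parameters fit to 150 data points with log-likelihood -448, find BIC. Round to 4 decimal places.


ln(150) = 5.010635.
k * ln(n) = 8 * 5.010635 = 40.085080.
-2L = 896.
BIC = 40.085080 + 896 = 936.085080, which rounds to 936.0851.

936.0851


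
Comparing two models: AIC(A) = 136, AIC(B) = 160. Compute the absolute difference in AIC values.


Absolute difference = |136 - 160| = 24.
The model with lower AIC (A) is preferred.

24


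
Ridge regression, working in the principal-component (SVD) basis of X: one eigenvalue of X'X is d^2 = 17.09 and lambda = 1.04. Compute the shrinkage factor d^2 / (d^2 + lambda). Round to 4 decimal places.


d^2 + lambda = 17.09 + 1.04 = 18.1300.
Shrinkage factor = 17.09/18.1300 = 0.9426.

0.9426


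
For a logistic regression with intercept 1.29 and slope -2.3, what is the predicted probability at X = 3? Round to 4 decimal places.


Compute z = 1.29 + (-2.3)(3) = -5.6100.
exp(-z) = 273.1442.
P = 1/(1 + 273.1442) = 0.0036.

0.0036


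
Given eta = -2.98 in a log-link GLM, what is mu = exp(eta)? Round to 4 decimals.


Apply the inverse link:
mu = e^-2.98 = 0.0508.

0.0508


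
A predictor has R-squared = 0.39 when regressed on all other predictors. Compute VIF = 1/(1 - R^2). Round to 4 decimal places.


Denominator: 1 - 0.39 = 0.61.
VIF = 1 / 0.61 = 1.6393.

1.6393


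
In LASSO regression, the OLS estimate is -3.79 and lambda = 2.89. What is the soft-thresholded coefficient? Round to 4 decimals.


Absolute value: |-3.79| = 3.79.
Compare to lambda = 2.89.
Since |beta| > lambda, coefficient = sign(beta)*(|beta| - lambda) = -0.9000.

-0.9000


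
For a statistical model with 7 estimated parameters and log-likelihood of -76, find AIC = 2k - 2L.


AIC = 2k - 2*loglik = 2(7) - 2(-76).
= 14 + 152 = 166.

166


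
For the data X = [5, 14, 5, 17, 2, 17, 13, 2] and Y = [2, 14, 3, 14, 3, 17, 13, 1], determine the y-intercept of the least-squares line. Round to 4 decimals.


First find the slope: b1 = 0.9966.
Means: xbar = 9.3750, ybar = 8.3750.
b0 = ybar - b1 * xbar = 8.3750 - 0.9966 * 9.3750 = -0.9685.

-0.9685


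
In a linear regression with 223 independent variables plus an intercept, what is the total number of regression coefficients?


Including the intercept, the model has 223 predictor coefficients + 1 intercept.
Total = 224.

224


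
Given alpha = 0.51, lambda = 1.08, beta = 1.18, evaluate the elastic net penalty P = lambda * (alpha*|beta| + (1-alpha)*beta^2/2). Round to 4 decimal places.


L1 component = 0.51 * |1.18| = 0.6018.
L2 component = 0.49 * 1.18^2 / 2 = 0.3411.
Penalty = 1.08 * (0.6018 + 0.3411) = 1.08 * 0.9429 = 1.0184.

1.0184


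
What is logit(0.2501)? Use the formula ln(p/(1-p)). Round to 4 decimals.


Compute the odds: 0.2501/0.7499 = 0.3335.
Take the natural log: ln(0.3335) = -1.0981.

-1.0981


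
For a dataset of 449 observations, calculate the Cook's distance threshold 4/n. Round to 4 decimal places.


Cook's distance cutoff = 4/n = 4/449.
= 0.0089.

0.0089


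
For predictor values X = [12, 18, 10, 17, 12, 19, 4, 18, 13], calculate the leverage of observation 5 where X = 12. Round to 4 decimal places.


Mean of X: xbar = 13.6667.
SXX = 190.0000.
For X = 12: h = 1/9 + (12 - 13.6667)^2/190.0000 = 0.1257.

0.1257


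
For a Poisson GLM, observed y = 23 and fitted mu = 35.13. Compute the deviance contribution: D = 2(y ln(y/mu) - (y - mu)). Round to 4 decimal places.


First: ln(23/35.13) = -0.423561.
Then: 23 * -0.423561 = -9.741903.
y - mu = 23 - 35.13 = -12.13.
D = 2(-9.741903 - -12.13) = 4.776194, which rounds to 4.7762.

4.7762


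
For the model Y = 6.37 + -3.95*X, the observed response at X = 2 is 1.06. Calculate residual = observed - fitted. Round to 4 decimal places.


Predicted = 6.37 + -3.95 * 2 = -1.5300.
Residual = 1.06 - -1.5300 = 2.5900.

2.5900


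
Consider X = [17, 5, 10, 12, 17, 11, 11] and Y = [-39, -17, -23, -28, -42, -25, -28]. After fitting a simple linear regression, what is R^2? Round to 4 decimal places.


After computing the OLS fit (b0=-4.4482, b1=-2.0586):
SSres = 22.4973, SStot = 466.8571.
R^2 = 1 - 22.4973/466.8571 = 0.9518.

0.9518


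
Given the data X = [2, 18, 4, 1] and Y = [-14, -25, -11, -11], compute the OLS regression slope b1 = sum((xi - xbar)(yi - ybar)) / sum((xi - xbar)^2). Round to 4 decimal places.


Calculate xbar = 6.2500, ybar = -15.2500.
S_xx = 188.7500, S_xy = -151.7500.
Using b1 = S_xy / S_xx = -151.7500 / 188.7500, we get b1 = -0.8040.

-0.8040


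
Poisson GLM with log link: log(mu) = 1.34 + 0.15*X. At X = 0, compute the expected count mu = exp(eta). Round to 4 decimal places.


Linear predictor: eta = 1.34 + (0.15)(0) = 1.3400.
Expected count: mu = exp(1.3400) = 3.8190.

3.8190


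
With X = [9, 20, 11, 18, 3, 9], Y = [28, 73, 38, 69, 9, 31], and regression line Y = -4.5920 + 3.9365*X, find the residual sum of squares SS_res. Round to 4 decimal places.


For each point, residual = actual - predicted.
Residuals: [-2.8365, -1.1380, -0.7095, 2.7350, 1.7825, 0.1635].
Sum of squared residuals = 20.5284.

20.5284


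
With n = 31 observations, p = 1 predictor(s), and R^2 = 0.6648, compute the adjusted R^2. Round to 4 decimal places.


Adjusted R^2 = 1 - (1 - R^2) * (n-1)/(n-p-1).
(1 - R^2) = 0.3352.
(n-1)/(n-p-1) = 30/29.
(1 - R^2) * (n-1) = 0.3352 * 30 = 10.0560.
Divide by (n-p-1): 10.0560 / 29 = 0.3468.
Adj R^2 = 1 - 0.3468 = 0.6532.

0.6532


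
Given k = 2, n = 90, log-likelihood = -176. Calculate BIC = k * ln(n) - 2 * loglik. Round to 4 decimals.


ln(90) = 4.499810.
k * ln(n) = 2 * 4.499810 = 8.999620.
-2L = 352.
BIC = 8.999620 + 352 = 360.999620, which rounds to 360.9996.

360.9996


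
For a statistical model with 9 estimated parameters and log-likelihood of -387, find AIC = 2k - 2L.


Compute:
2k = 2*9 = 18.
-2*loglik = -2*(-387) = 774.
AIC = 18 + 774 = 792.

792


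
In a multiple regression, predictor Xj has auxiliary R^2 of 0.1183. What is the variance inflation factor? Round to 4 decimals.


Using VIF = 1/(1 - R^2_j):
1 - 0.1183 = 0.8817.
VIF = 1.1342.

1.1342


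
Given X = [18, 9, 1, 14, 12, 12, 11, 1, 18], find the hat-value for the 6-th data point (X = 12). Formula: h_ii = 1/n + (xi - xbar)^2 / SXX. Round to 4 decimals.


Mean of X: xbar = 10.6667.
SXX = 312.0000.
For X = 12: h = 1/9 + (12 - 10.6667)^2/312.0000 = 0.1168.

0.1168


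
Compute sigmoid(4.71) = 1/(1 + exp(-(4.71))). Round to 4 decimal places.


Compute exp(-4.7100) = 0.0090.
Sigmoid = 1 / (1 + 0.0090) = 1 / 1.0090 = 0.9911.

0.9911


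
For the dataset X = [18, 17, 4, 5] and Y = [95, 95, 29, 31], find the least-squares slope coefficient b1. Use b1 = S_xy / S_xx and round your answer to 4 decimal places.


First compute the means: xbar = 11.0000, ybar = 62.5000.
Then S_xx = sum((xi - xbar)^2) = 170.0000.
S_xy = sum((xi - xbar)(yi - ybar)) = 846.0000.
b1 = S_xy / S_xx = 846.0000 / 170.0000 = 4.9765.

4.9765


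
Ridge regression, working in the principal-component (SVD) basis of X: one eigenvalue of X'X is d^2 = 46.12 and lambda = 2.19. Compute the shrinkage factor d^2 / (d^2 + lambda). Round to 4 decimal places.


Compute the denominator: 46.12 + 2.19 = 48.3100.
Shrinkage factor = 46.12 / 48.3100 = 0.9547.

0.9547


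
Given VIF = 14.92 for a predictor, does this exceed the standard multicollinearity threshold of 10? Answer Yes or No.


The threshold is 10.
VIF = 14.92 is >= 10.
Multicollinearity indication: Yes.

Yes


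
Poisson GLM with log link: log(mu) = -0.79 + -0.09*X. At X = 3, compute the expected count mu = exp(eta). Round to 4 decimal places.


eta = -0.79 + -0.09 * 3 = -1.0600.
mu = exp(-1.0600) = 0.3465.

0.3465


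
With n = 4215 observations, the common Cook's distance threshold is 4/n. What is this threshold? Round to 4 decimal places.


The threshold is 4/n.
4/4215 = 0.0009.

0.0009


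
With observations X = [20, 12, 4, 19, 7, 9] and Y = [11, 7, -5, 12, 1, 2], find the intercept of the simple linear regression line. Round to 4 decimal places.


First find the slope: b1 = 0.9755.
Means: xbar = 11.8333, ybar = 4.6667.
b0 = ybar - b1 * xbar = 4.6667 - 0.9755 * 11.8333 = -6.8767.

-6.8767


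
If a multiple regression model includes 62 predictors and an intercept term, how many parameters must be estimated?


Total coefficients = number of predictors + 1 (for the intercept).
= 62 + 1 = 63.

63


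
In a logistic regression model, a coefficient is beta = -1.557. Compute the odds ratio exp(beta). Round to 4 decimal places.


exp(-1.557) = 0.2108.
So the odds ratio is 0.2108.

0.2108


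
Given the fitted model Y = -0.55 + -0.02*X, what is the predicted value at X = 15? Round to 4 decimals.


Substitute X = 15 into the equation:
Y = -0.55 + -0.02 * 15 = -0.55 + -0.3000 = -0.8500.

-0.8500


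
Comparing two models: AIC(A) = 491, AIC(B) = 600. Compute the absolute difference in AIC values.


|AIC_A - AIC_B| = |491 - 600| = 109.
Model A is preferred (lower AIC).

109


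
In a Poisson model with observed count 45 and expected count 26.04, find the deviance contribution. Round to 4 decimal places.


First: ln(45/26.04) = 0.547029.
Then: 45 * 0.547029 = 24.616305.
y - mu = 45 - 26.04 = 18.96.
D = 2(24.616305 - 18.96) = 11.312610, which rounds to 11.3126.

11.3126


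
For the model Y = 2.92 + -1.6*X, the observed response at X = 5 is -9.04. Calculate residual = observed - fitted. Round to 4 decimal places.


Compute yhat = 2.92 + (-1.6)(5) = -5.0800.
Residual = actual - predicted = -9.04 - -5.0800 = -3.9600.

-3.9600


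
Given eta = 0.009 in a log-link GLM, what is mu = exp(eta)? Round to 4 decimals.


The inverse log link gives:
mu = exp(0.009) = 1.0090.

1.0090


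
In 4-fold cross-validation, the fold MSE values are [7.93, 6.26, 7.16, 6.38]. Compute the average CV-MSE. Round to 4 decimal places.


Sum of fold MSEs = 27.7300.
Average = 27.7300 / 4 = 6.9325.

6.9325


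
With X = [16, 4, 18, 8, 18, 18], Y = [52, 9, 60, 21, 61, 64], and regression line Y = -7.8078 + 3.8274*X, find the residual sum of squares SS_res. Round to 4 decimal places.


Predicted values from Y = -7.8078 + 3.8274*X.
Residuals: [-1.4306, 1.4982, -1.0854, -1.8114, -0.0854, 2.9146].
SSres = 17.2527.

17.2527


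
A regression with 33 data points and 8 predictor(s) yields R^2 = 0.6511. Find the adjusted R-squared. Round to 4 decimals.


Adjusted R^2 = 1 - (1 - R^2) * (n-1)/(n-p-1).
(1 - R^2) = 0.3489.
(n-1)/(n-p-1) = 32/24.
(1 - R^2) * (n-1) = 0.3489 * 32 = 11.1648.
Divide by (n-p-1): 11.1648 / 24 = 0.4652.
Adj R^2 = 1 - 0.4652 = 0.5348.

0.5348


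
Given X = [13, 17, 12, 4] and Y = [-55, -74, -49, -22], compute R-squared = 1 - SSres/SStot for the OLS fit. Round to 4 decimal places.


The fitted line is Y = -4.9045 + -3.9213*X.
SSres = 17.4494, SStot = 1386.0000.
R^2 = 1 - SSres/SStot = 0.9874.

0.9874


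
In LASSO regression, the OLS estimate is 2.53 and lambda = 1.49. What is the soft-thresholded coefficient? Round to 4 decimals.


Absolute value: |2.53| = 2.53.
Compare to lambda = 1.49.
Since |beta| > lambda, coefficient = sign(beta)*(|beta| - lambda) = 1.0400.

1.0400


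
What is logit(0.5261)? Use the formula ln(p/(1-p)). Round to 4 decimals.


Compute the odds: 0.5261/0.4739 = 1.1101.
Take the natural log: ln(1.1101) = 0.1045.

0.1045


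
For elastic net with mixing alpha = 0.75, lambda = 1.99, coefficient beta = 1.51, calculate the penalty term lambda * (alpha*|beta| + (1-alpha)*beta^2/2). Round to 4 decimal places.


Compute:
L1 = 0.75 * 1.51 = 1.1325.
L2 = 0.25 * 1.51^2 / 2 = 0.2850.
Penalty = 1.99 * (1.1325 + 0.2850) = 2.8208.

2.8208


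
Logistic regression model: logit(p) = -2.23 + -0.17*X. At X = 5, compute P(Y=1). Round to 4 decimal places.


z = -2.23 + -0.17 * 5 = -3.0800.
Sigmoid: P = 1 / (1 + exp(3.0800)) = 0.0439.

0.0439


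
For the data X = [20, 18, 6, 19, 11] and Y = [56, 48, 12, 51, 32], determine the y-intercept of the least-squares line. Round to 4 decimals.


The slope is b1 = 2.9414.
Sample means are xbar = 14.8000 and ybar = 39.8000.
Intercept: b0 = 39.8000 - (2.9414)(14.8000) = -3.7330.

-3.7330


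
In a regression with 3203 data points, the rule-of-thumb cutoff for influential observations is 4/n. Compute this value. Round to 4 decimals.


Cook's distance cutoff = 4/n = 4/3203.
= 0.0012.

0.0012


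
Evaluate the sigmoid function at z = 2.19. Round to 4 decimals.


exp(-2.1900) = 0.1119.
1 + exp(-z) = 1.1119.
sigmoid = 1/1.1119 = 0.8993.

0.8993


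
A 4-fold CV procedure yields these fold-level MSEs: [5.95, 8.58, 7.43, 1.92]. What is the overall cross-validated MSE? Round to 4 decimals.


Add all fold MSEs: 23.8800.
Divide by k = 4: 23.8800/4 = 5.9700.

5.9700


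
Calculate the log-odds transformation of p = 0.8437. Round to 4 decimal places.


Compute the odds: 0.8437/0.1563 = 5.3980.
Take the natural log: ln(5.3980) = 1.6860.

1.6860


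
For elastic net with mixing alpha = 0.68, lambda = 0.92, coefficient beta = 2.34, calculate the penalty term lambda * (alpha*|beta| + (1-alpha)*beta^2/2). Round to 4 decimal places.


alpha * |beta| = 0.68 * 2.34 = 1.5912.
(1-alpha) * beta^2/2 = 0.32 * 5.4756/2 = 0.8761.
Total = 0.92 * (1.5912 + 0.8761) = 2.2699.

2.2699


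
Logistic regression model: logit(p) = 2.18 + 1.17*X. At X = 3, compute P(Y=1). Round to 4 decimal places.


Compute z = 2.18 + (1.17)(3) = 5.6900.
exp(-z) = 0.0034.
P = 1/(1 + 0.0034) = 0.9966.

0.9966


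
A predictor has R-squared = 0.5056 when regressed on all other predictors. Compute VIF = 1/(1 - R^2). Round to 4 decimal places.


Using VIF = 1/(1 - R^2_j):
1 - 0.5056 = 0.4944.
VIF = 2.0227.

2.0227


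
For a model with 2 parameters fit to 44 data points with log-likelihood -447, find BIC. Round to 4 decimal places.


k * ln(n) = 2 * ln(44) = 2 * 3.784190 = 7.568380.
-2 * loglik = -2 * (-447) = 894.
BIC = 7.568380 + 894 = 901.568380, which rounds to 901.5684.

901.5684


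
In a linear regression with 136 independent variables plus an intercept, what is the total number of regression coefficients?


Each predictor gets one coefficient, plus one intercept.
Total parameters = 136 + 1 = 137.

137


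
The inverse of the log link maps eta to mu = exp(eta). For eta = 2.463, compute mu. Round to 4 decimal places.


The inverse log link gives:
mu = exp(2.463) = 11.7400.

11.7400


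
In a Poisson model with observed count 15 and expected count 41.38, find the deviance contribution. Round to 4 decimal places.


y/mu = 15/41.38 = 0.362494 (approx.), and ln(15/41.38) = -1.014747.
y * ln(y/mu) = 15 * -1.014747 = -15.221205.
y - mu = -26.38.
D = 2 * (-15.221205 - -26.38) = 22.317590, which rounds to 22.3176.

22.3176


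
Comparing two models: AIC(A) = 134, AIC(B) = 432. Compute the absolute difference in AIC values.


Absolute difference = |134 - 432| = 298.
The model with lower AIC (A) is preferred.

298


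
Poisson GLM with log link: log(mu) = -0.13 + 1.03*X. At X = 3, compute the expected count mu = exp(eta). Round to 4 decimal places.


Linear predictor: eta = -0.13 + (1.03)(3) = 2.9600.
Expected count: mu = exp(2.9600) = 19.2980.

19.2980


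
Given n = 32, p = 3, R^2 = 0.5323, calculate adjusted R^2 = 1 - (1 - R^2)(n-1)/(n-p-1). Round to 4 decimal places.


Using the formula:
(1 - 0.5323) = 0.4677.
Multiply by 31/28: 0.4677 * 31 = 14.4987, then 14.4987 / 28 = 0.5178.
Adj R^2 = 1 - 0.5178 = 0.4822.

0.4822


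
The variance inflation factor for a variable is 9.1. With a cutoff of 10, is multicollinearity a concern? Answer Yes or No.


Compare VIF = 9.1 to the threshold of 10.
9.1 < 10, so the answer is No.

No


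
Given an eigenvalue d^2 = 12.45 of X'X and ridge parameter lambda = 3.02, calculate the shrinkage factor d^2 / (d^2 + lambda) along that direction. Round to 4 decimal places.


Compute the denominator: 12.45 + 3.02 = 15.4700.
Shrinkage factor = 12.45 / 15.4700 = 0.8048.

0.8048


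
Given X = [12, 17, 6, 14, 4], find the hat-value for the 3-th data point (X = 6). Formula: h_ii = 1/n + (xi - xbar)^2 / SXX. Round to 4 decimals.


Compute xbar = 10.6000 with n = 5 observations.
SXX = 119.2000.
Leverage = 1/5 + (6 - 10.6000)^2/119.2000 = 0.3775.

0.3775


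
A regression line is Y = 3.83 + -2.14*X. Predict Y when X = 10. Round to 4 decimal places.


Plug X = 10 into Y = 3.83 + -2.14*X:
Y = 3.83 + -21.4000 = -17.5700.

-17.5700


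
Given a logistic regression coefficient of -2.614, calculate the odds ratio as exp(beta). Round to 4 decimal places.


exp(-2.614) = 0.0732.
So the odds ratio is 0.0732.

0.0732


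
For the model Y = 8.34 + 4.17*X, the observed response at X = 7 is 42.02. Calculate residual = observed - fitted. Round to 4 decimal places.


Compute yhat = 8.34 + (4.17)(7) = 37.5300.
Residual = actual - predicted = 42.02 - 37.5300 = 4.4900.

4.4900


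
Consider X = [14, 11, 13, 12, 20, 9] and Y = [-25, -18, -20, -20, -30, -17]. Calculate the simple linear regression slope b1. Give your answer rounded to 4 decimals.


First compute the means: xbar = 13.1667, ybar = -21.6667.
Then S_xx = sum((xi - xbar)^2) = 70.8333.
S_xy = sum((xi - xbar)(yi - ybar)) = -89.3333.
b1 = S_xy / S_xx = -89.3333 / 70.8333 = -1.2612.

-1.2612


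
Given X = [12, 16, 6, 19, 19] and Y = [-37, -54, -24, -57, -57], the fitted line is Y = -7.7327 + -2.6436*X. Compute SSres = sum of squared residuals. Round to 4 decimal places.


Predicted values from Y = -7.7327 + -2.6436*X.
Residuals: [2.4559, -3.9697, -0.4057, 0.9611, 0.9611].
SSres = 23.8020.

23.8020


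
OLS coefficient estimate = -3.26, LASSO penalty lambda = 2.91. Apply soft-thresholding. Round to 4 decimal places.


Absolute value: |-3.26| = 3.26.
Compare to lambda = 2.91.
Since |beta| > lambda, coefficient = sign(beta)*(|beta| - lambda) = -0.3500.

-0.3500


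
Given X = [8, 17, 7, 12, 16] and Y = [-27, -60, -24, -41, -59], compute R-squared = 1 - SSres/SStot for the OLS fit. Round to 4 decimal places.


Fit the OLS line: b0 = 2.8732, b1 = -3.7561.
SSres = 5.9220.
SStot = 1162.8000.
R^2 = 1 - 5.9220/1162.8000 = 0.9949.

0.9949


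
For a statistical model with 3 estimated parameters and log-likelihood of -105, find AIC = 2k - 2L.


AIC = 2*3 - 2*(-105).
= 6 + 210 = 216.

216


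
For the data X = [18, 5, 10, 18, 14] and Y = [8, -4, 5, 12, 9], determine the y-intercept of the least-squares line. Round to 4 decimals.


The slope is b1 = 1.0161.
Sample means are xbar = 13.0000 and ybar = 6.0000.
Intercept: b0 = 6.0000 - (1.0161)(13.0000) = -7.2097.

-7.2097


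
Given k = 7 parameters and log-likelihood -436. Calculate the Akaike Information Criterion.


Compute:
2k = 2*7 = 14.
-2*loglik = -2*(-436) = 872.
AIC = 14 + 872 = 886.

886


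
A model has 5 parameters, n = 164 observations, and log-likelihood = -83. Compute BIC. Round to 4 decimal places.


Compute k*ln(n) = 5*ln(164) = 5*5.099866 = 25.499330.
Then -2*loglik = 166.
BIC = 25.499330 + 166 = 191.499330, which rounds to 191.4993.

191.4993


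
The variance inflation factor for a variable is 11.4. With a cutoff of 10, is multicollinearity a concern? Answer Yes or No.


Check: VIF = 11.4 vs threshold = 10.
Since 11.4 >= 10, the answer is Yes.

Yes


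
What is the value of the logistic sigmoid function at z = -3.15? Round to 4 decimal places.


Compute exp(3.1500) = 23.3361.
Sigmoid = 1 / (1 + 23.3361) = 1 / 24.3361 = 0.0411.

0.0411


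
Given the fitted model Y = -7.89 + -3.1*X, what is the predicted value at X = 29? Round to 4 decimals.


Plug X = 29 into Y = -7.89 + -3.1*X:
Y = -7.89 + -89.9000 = -97.7900.

-97.7900


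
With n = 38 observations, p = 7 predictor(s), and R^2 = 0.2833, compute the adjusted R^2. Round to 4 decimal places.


Plug in: Adj R^2 = 1 - (1 - 0.2833) * 37/30.
= 1 - 0.7167 * 37/30
= 1 - 26.5179 / 30
= 1 - 0.8839 = 0.1161.

0.1161


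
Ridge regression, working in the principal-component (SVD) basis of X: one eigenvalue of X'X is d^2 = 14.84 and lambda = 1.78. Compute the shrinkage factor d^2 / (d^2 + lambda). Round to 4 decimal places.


d^2 + lambda = 14.84 + 1.78 = 16.6200.
Shrinkage factor = 14.84/16.6200 = 0.8929.

0.8929


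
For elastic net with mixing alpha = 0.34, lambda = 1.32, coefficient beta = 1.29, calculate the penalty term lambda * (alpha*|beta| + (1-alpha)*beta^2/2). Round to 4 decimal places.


alpha * |beta| = 0.34 * 1.29 = 0.4386.
(1-alpha) * beta^2/2 = 0.66 * 1.6641/2 = 0.5492.
Total = 1.32 * (0.4386 + 0.5492) = 1.3038.

1.3038


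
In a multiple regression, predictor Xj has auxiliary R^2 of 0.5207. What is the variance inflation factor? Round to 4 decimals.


Using VIF = 1/(1 - R^2_j):
1 - 0.5207 = 0.4793.
VIF = 2.0864.

2.0864


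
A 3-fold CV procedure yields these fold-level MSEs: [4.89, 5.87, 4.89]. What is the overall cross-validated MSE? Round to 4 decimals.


Sum of fold MSEs = 15.6500.
Average = 15.6500 / 3 = 5.2167.

5.2167


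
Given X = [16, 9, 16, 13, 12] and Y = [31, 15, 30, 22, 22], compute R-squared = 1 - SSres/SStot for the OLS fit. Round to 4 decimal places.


After computing the OLS fit (b0=-5.2069, b1=2.2126):
SSres = 3.6264, SStot = 174.0000.
R^2 = 1 - 3.6264/174.0000 = 0.9792.

0.9792
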